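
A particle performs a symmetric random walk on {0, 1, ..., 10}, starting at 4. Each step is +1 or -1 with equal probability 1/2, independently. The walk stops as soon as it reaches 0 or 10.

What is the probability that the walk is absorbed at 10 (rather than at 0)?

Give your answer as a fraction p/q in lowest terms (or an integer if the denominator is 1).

Answer: 2/5

Derivation:
Symmetric walk (p = 1/2): the harmonic-function argument gives P(hit 10 before 0 | start at 4) = a/N.
P = 4/10 = 2/5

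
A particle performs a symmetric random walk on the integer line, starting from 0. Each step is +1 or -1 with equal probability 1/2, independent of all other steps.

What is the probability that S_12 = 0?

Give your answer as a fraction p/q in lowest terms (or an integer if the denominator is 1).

To return to 0 after 12 steps: need exactly 6 steps of +1 and 6 of -1.
Favorable paths: C(12,6) = 924
Total paths: 2^12 = 4096
P = 924/4096 = 231/1024

Answer: 231/1024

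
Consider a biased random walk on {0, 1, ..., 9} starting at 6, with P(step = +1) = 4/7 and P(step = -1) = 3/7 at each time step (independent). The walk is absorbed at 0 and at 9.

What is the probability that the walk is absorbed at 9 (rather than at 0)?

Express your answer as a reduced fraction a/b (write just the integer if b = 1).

Answer: 5824/6553

Derivation:
Biased walk: p = 4/7, q = 3/7, r = q/p = 3/4
Gambler's ruin: P(hit 9 before 0 | start at 6) = (1 - r^a)/(1 - r^N)
r^6 = 729/4096; r^9 = 19683/262144
P = (1 - 729/4096) / (1 - 19683/262144) = 3367/4096 / 242461/262144 = 5824/6553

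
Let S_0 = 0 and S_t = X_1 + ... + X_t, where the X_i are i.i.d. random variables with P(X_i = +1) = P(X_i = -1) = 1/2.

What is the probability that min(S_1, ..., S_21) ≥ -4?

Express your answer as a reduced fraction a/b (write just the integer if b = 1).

Answer: 748391/1048576

Derivation:
Let f(t,s) = #length-t paths at position s with S_1..S_t all ≥ -4.
f(t,s) = f(t-1,s-1) + f(t-1,s+1) for s ≥ -4; f(t,s) = 0 for s < -4.
t=0: f(0,0)=1
t=1: f(1,-1)=1 f(1,1)=1
t=2: f(2,-2)=1 f(2,0)=2 f(2,2)=1
t=3: f(3,-3)=1 f(3,-1)=3 f(3,1)=3 f(3,3)=1
t=4: f(4,-4)=1 f(4,-2)=4 f(4,0)=6 f(4,2)=4 f(4,4)=1
t=5: f(5,-3)=5 f(5,-1)=10 f(5,1)=10 f(5,3)=5 f(5,5)=1
t=6: f(6,-4)=5 f(6,-2)=15 f(6,0)=20 f(6,2)=15 f(6,4)=6 f(6,6)=1
t=7: f(7,-3)=20 f(7,-1)=35 f(7,1)=35 f(7,3)=21 f(7,5)=7 f(7,7)=1
t=8: f(8,-4)=20 f(8,-2)=55 f(8,0)=70 f(8,2)=56 f(8,4)=28 f(8,6)=8 f(8,8)=1
t=9: f(9,-3)=75 f(9,-1)=125 f(9,1)=126 f(9,3)=84 f(9,5)=36 f(9,7)=9 f(9,9)=1
t=10: f(10,-4)=75 f(10,-2)=200 f(10,0)=251 f(10,2)=210 f(10,4)=120 f(10,6)=45 f(10,8)=10 f(10,10)=1
t=11: f(11,-3)=275 f(11,-1)=451 f(11,1)=461 f(11,3)=330 f(11,5)=165 f(11,7)=55 f(11,9)=11 f(11,11)=1
t=12: f(12,-4)=275 f(12,-2)=726 f(12,0)=912 f(12,2)=791 f(12,4)=495 f(12,6)=220 f(12,8)=66 f(12,10)=12 f(12,12)=1
t=13: f(13,-3)=1001 f(13,-1)=1638 f(13,1)=1703 f(13,3)=1286 f(13,5)=715 f(13,7)=286 f(13,9)=78 f(13,11)=13 f(13,13)=1
t=14: f(14,-4)=1001 f(14,-2)=2639 f(14,0)=3341 f(14,2)=2989 f(14,4)=2001 f(14,6)=1001 f(14,8)=364 f(14,10)=91 f(14,12)=14 f(14,14)=1
t=15: f(15,-3)=3640 f(15,-1)=5980 f(15,1)=6330 f(15,3)=4990 f(15,5)=3002 f(15,7)=1365 f(15,9)=455 f(15,11)=105 f(15,13)=15 f(15,15)=1
t=16: f(16,-4)=3640 f(16,-2)=9620 f(16,0)=12310 f(16,2)=11320 f(16,4)=7992 f(16,6)=4367 f(16,8)=1820 f(16,10)=560 f(16,12)=120 f(16,14)=16 f(16,16)=1
t=17: f(17,-3)=13260 f(17,-1)=21930 f(17,1)=23630 f(17,3)=19312 f(17,5)=12359 f(17,7)=6187 f(17,9)=2380 f(17,11)=680 f(17,13)=136 f(17,15)=17 f(17,17)=1
t=18: f(18,-4)=13260 f(18,-2)=35190 f(18,0)=45560 f(18,2)=42942 f(18,4)=31671 f(18,6)=18546 f(18,8)=8567 f(18,10)=3060 f(18,12)=816 f(18,14)=153 f(18,16)=18 f(18,18)=1
t=19: f(19,-3)=48450 f(19,-1)=80750 f(19,1)=88502 f(19,3)=74613 f(19,5)=50217 f(19,7)=27113 f(19,9)=11627 f(19,11)=3876 f(19,13)=969 f(19,15)=171 f(19,17)=19 f(19,19)=1
t=20: f(20,-4)=48450 f(20,-2)=129200 f(20,0)=169252 f(20,2)=163115 f(20,4)=124830 f(20,6)=77330 f(20,8)=38740 f(20,10)=15503 f(20,12)=4845 f(20,14)=1140 f(20,16)=190 f(20,18)=20 f(20,20)=1
t=21: f(21,-3)=177650 f(21,-1)=298452 f(21,1)=332367 f(21,3)=287945 f(21,5)=202160 f(21,7)=116070 f(21,9)=54243 f(21,11)=20348 f(21,13)=5985 f(21,15)=1330 f(21,17)=210 f(21,19)=21 f(21,21)=1
Σ_s f(21,s) = 1496782
P = 1496782/2097152 = 748391/1048576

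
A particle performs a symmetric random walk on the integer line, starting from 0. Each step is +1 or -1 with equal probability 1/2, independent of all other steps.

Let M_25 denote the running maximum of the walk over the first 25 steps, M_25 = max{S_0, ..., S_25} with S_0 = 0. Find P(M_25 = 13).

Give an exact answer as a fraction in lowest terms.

Let M_25 = max(S_0,...,S_25). Use the reflection principle: for j ≥ 1, #{paths with M_25 ≥ j} = #{S_25 ≥ j} + #{S_25 ≥ j+1}.
By reflection, #{M_25 ≥ 13} = #{S_25 ≥ 13} + #{S_25 ≥ 14} = 245506 + 68406 = 313912.
#{M_25 ≥ 14} = #{S_25 ≥ 14} + #{S_25 ≥ 15} = 68406 + 68406 = 136812.
#{M_25 = 13} = 313912 - 136812 = 177100.
P(M_25 = 13) = 177100/33554432 = 44275/8388608

Answer: 44275/8388608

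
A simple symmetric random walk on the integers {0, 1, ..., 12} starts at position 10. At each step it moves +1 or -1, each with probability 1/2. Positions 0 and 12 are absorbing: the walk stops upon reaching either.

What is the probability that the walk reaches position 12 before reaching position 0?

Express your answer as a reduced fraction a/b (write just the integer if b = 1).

Answer: 5/6

Derivation:
Symmetric walk (p = 1/2): the harmonic-function argument gives P(hit 12 before 0 | start at 10) = a/N.
P = 10/12 = 5/6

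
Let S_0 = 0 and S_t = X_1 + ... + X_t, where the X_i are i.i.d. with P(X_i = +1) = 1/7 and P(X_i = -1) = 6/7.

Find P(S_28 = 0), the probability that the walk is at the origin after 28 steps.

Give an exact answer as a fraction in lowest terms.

To be at 0 after 28 steps: need exactly 14 steps of +1 and 14 of -1.
Number of such sequences: C(28,14) = 40116600
Each has probability (1/7)^14 · (6/7)^14 = 78364164096/459986536544739960976801
P = 40116600 · 78364164096/459986536544739960976801 = 3143703825373593600/459986536544739960976801

Answer: 3143703825373593600/459986536544739960976801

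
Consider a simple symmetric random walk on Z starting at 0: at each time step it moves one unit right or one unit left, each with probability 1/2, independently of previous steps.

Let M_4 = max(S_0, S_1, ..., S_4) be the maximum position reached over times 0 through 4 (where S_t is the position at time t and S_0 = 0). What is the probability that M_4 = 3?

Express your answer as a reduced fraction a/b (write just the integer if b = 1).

Let M_4 = max(S_0,...,S_4). Use the reflection principle: for j ≥ 1, #{paths with M_4 ≥ j} = #{S_4 ≥ j} + #{S_4 ≥ j+1}.
By reflection, #{M_4 ≥ 3} = #{S_4 ≥ 3} + #{S_4 ≥ 4} = 1 + 1 = 2.
#{M_4 ≥ 4} = #{S_4 ≥ 4} + #{S_4 ≥ 5} = 1 + 0 = 1.
#{M_4 = 3} = 2 - 1 = 1.
P(M_4 = 3) = 1/16 = 1/16

Answer: 1/16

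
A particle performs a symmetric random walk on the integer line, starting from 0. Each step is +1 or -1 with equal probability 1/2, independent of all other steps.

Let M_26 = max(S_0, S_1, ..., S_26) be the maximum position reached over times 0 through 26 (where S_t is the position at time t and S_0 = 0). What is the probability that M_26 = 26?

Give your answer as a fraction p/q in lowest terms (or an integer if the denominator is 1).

Let M_26 = max(S_0,...,S_26). Use the reflection principle: for j ≥ 1, #{paths with M_26 ≥ j} = #{S_26 ≥ j} + #{S_26 ≥ j+1}.
By reflection, #{M_26 ≥ 26} = #{S_26 ≥ 26} + #{S_26 ≥ 27} = 1 + 0 = 1.
#{M_26 ≥ 27} = #{S_26 ≥ 27} + #{S_26 ≥ 28} = 0 + 0 = 0.
#{M_26 = 26} = 1 - 0 = 1.
P(M_26 = 26) = 1/67108864 = 1/67108864

Answer: 1/67108864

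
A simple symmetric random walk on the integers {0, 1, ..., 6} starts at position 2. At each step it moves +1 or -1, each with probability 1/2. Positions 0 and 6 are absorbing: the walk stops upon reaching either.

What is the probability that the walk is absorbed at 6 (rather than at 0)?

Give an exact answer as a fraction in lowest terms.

Answer: 1/3

Derivation:
Symmetric walk (p = 1/2): the harmonic-function argument gives P(hit 6 before 0 | start at 2) = a/N.
P = 2/6 = 1/3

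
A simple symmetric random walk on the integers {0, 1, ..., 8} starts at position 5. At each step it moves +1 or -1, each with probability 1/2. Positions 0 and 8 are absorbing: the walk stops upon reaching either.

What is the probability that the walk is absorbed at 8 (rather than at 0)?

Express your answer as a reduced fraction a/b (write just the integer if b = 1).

Symmetric walk (p = 1/2): the harmonic-function argument gives P(hit 8 before 0 | start at 5) = a/N.
P = 5/8 = 5/8

Answer: 5/8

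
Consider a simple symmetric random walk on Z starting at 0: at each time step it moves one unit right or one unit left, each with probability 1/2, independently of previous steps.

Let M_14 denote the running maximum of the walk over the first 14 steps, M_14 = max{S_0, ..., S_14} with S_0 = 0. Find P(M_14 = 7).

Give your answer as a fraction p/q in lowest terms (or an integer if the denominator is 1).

Answer: 91/4096

Derivation:
Let M_14 = max(S_0,...,S_14). Use the reflection principle: for j ≥ 1, #{paths with M_14 ≥ j} = #{S_14 ≥ j} + #{S_14 ≥ j+1}.
By reflection, #{M_14 ≥ 7} = #{S_14 ≥ 7} + #{S_14 ≥ 8} = 470 + 470 = 940.
#{M_14 ≥ 8} = #{S_14 ≥ 8} + #{S_14 ≥ 9} = 470 + 106 = 576.
#{M_14 = 7} = 940 - 576 = 364.
P(M_14 = 7) = 364/16384 = 91/4096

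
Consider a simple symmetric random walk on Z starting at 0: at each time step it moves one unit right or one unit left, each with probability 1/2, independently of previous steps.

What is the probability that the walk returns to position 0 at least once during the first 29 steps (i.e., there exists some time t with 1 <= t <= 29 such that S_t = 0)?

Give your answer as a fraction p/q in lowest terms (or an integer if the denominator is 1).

Count via complement. Let g(t,s) = #length-t paths at position s with S_1..S_t all ≠ 0.
g(t,s) = g(t-1,s-1) + g(t-1,s+1) for s ≠ 0; g(t,0) = 0.
t=0: g(0,0)=1
t=1: g(1,-1)=1 g(1,1)=1
t=2: g(2,-2)=1 g(2,2)=1
t=3: g(3,-3)=1 g(3,-1)=1 g(3,1)=1 g(3,3)=1
t=4: g(4,-4)=1 g(4,-2)=2 g(4,2)=2 g(4,4)=1
t=5: g(5,-5)=1 g(5,-3)=3 g(5,-1)=2 g(5,1)=2 g(5,3)=3 g(5,5)=1
t=6: g(6,-6)=1 g(6,-4)=4 g(6,-2)=5 g(6,2)=5 g(6,4)=4 g(6,6)=1
t=7: g(7,-7)=1 g(7,-5)=5 g(7,-3)=9 g(7,-1)=5 g(7,1)=5 g(7,3)=9 g(7,5)=5 g(7,7)=1
t=8: g(8,-8)=1 g(8,-6)=6 g(8,-4)=14 g(8,-2)=14 g(8,2)=14 g(8,4)=14 g(8,6)=6 g(8,8)=1
t=9: g(9,-9)=1 g(9,-7)=7 g(9,-5)=20 g(9,-3)=28 g(9,-1)=14 g(9,1)=14 g(9,3)=28 g(9,5)=20 g(9,7)=7 g(9,9)=1
t=10: g(10,-10)=1 g(10,-8)=8 g(10,-6)=27 g(10,-4)=48 g(10,-2)=42 g(10,2)=42 g(10,4)=48 g(10,6)=27 g(10,8)=8 g(10,10)=1
t=11: g(11,-11)=1 g(11,-9)=9 g(11,-7)=35 g(11,-5)=75 g(11,-3)=90 g(11,-1)=42 g(11,1)=42 g(11,3)=90 g(11,5)=75 g(11,7)=35 g(11,9)=9 g(11,11)=1
t=12: g(12,-12)=1 g(12,-10)=10 g(12,-8)=44 g(12,-6)=110 g(12,-4)=165 g(12,-2)=132 g(12,2)=132 g(12,4)=165 g(12,6)=110 g(12,8)=44 g(12,10)=10 g(12,12)=1
t=13: g(13,-13)=1 g(13,-11)=11 g(13,-9)=54 g(13,-7)=154 g(13,-5)=275 g(13,-3)=297 g(13,-1)=132 g(13,1)=132 g(13,3)=297 g(13,5)=275 g(13,7)=154 g(13,9)=54 g(13,11)=11 g(13,13)=1
t=14: g(14,-14)=1 g(14,-12)=12 g(14,-10)=65 g(14,-8)=208 g(14,-6)=429 g(14,-4)=572 g(14,-2)=429 g(14,2)=429 g(14,4)=572 g(14,6)=429 g(14,8)=208 g(14,10)=65 g(14,12)=12 g(14,14)=1
t=15: g(15,-15)=1 g(15,-13)=13 g(15,-11)=77 g(15,-9)=273 g(15,-7)=637 g(15,-5)=1001 g(15,-3)=1001 g(15,-1)=429 g(15,1)=429 g(15,3)=1001 g(15,5)=1001 g(15,7)=637 g(15,9)=273 g(15,11)=77 g(15,13)=13 g(15,15)=1
t=16: g(16,-16)=1 g(16,-14)=14 g(16,-12)=90 g(16,-10)=350 g(16,-8)=910 g(16,-6)=1638 g(16,-4)=2002 g(16,-2)=1430 g(16,2)=1430 g(16,4)=2002 g(16,6)=1638 g(16,8)=910 g(16,10)=350 g(16,12)=90 g(16,14)=14 g(16,16)=1
t=17: g(17,-17)=1 g(17,-15)=15 g(17,-13)=104 g(17,-11)=440 g(17,-9)=1260 g(17,-7)=2548 g(17,-5)=3640 g(17,-3)=3432 g(17,-1)=1430 g(17,1)=1430 g(17,3)=3432 g(17,5)=3640 g(17,7)=2548 g(17,9)=1260 g(17,11)=440 g(17,13)=104 g(17,15)=15 g(17,17)=1
t=18: g(18,-18)=1 g(18,-16)=16 g(18,-14)=119 g(18,-12)=544 g(18,-10)=1700 g(18,-8)=3808 g(18,-6)=6188 g(18,-4)=7072 g(18,-2)=4862 g(18,2)=4862 g(18,4)=7072 g(18,6)=6188 g(18,8)=3808 g(18,10)=1700 g(18,12)=544 g(18,14)=119 g(18,16)=16 g(18,18)=1
t=19: g(19,-19)=1 g(19,-17)=17 g(19,-15)=135 g(19,-13)=663 g(19,-11)=2244 g(19,-9)=5508 g(19,-7)=9996 g(19,-5)=13260 g(19,-3)=11934 g(19,-1)=4862 g(19,1)=4862 g(19,3)=11934 g(19,5)=13260 g(19,7)=9996 g(19,9)=5508 g(19,11)=2244 g(19,13)=663 g(19,15)=135 g(19,17)=17 g(19,19)=1
t=20: g(20,-20)=1 g(20,-18)=18 g(20,-16)=152 g(20,-14)=798 g(20,-12)=2907 g(20,-10)=7752 g(20,-8)=15504 g(20,-6)=23256 g(20,-4)=25194 g(20,-2)=16796 g(20,2)=16796 g(20,4)=25194 g(20,6)=23256 g(20,8)=15504 g(20,10)=7752 g(20,12)=2907 g(20,14)=798 g(20,16)=152 g(20,18)=18 g(20,20)=1
t=21: g(21,-21)=1 g(21,-19)=19 g(21,-17)=170 g(21,-15)=950 g(21,-13)=3705 g(21,-11)=10659 g(21,-9)=23256 g(21,-7)=38760 g(21,-5)=48450 g(21,-3)=41990 g(21,-1)=16796 g(21,1)=16796 g(21,3)=41990 g(21,5)=48450 g(21,7)=38760 g(21,9)=23256 g(21,11)=10659 g(21,13)=3705 g(21,15)=950 g(21,17)=170 g(21,19)=19 g(21,21)=1
t=22: g(22,-22)=1 g(22,-20)=20 g(22,-18)=189 g(22,-16)=1120 g(22,-14)=4655 g(22,-12)=14364 g(22,-10)=33915 g(22,-8)=62016 g(22,-6)=87210 g(22,-4)=90440 g(22,-2)=58786 g(22,2)=58786 g(22,4)=90440 g(22,6)=87210 g(22,8)=62016 g(22,10)=33915 g(22,12)=14364 g(22,14)=4655 g(22,16)=1120 g(22,18)=189 g(22,20)=20 g(22,22)=1
t=23: g(23,-23)=1 g(23,-21)=21 g(23,-19)=209 g(23,-17)=1309 g(23,-15)=5775 g(23,-13)=19019 g(23,-11)=48279 g(23,-9)=95931 g(23,-7)=149226 g(23,-5)=177650 g(23,-3)=149226 g(23,-1)=58786 g(23,1)=58786 g(23,3)=149226 g(23,5)=177650 g(23,7)=149226 g(23,9)=95931 g(23,11)=48279 g(23,13)=19019 g(23,15)=5775 g(23,17)=1309 g(23,19)=209 g(23,21)=21 g(23,23)=1
t=24: g(24,-24)=1 g(24,-22)=22 g(24,-20)=230 g(24,-18)=1518 g(24,-16)=7084 g(24,-14)=24794 g(24,-12)=67298 g(24,-10)=144210 g(24,-8)=245157 g(24,-6)=326876 g(24,-4)=326876 g(24,-2)=208012 g(24,2)=208012 g(24,4)=326876 g(24,6)=326876 g(24,8)=245157 g(24,10)=144210 g(24,12)=67298 g(24,14)=24794 g(24,16)=7084 g(24,18)=1518 g(24,20)=230 g(24,22)=22 g(24,24)=1
t=25: g(25,-25)=1 g(25,-23)=23 g(25,-21)=252 g(25,-19)=1748 g(25,-17)=8602 g(25,-15)=31878 g(25,-13)=92092 g(25,-11)=211508 g(25,-9)=389367 g(25,-7)=572033 g(25,-5)=653752 g(25,-3)=534888 g(25,-1)=208012 g(25,1)=208012 g(25,3)=534888 g(25,5)=653752 g(25,7)=572033 g(25,9)=389367 g(25,11)=211508 g(25,13)=92092 g(25,15)=31878 g(25,17)=8602 g(25,19)=1748 g(25,21)=252 g(25,23)=23 g(25,25)=1
t=26: g(26,-26)=1 g(26,-24)=24 g(26,-22)=275 g(26,-20)=2000 g(26,-18)=10350 g(26,-16)=40480 g(26,-14)=123970 g(26,-12)=303600 g(26,-10)=600875 g(26,-8)=961400 g(26,-6)=1225785 g(26,-4)=1188640 g(26,-2)=742900 g(26,2)=742900 g(26,4)=1188640 g(26,6)=1225785 g(26,8)=961400 g(26,10)=600875 g(26,12)=303600 g(26,14)=123970 g(26,16)=40480 g(26,18)=10350 g(26,20)=2000 g(26,22)=275 g(26,24)=24 g(26,26)=1
t=27: g(27,-27)=1 g(27,-25)=25 g(27,-23)=299 g(27,-21)=2275 g(27,-19)=12350 g(27,-17)=50830 g(27,-15)=164450 g(27,-13)=427570 g(27,-11)=904475 g(27,-9)=1562275 g(27,-7)=2187185 g(27,-5)=2414425 g(27,-3)=1931540 g(27,-1)=742900 g(27,1)=742900 g(27,3)=1931540 g(27,5)=2414425 g(27,7)=2187185 g(27,9)=1562275 g(27,11)=904475 g(27,13)=427570 g(27,15)=164450 g(27,17)=50830 g(27,19)=12350 g(27,21)=2275 g(27,23)=299 g(27,25)=25 g(27,27)=1
t=28: g(28,-28)=1 g(28,-26)=26 g(28,-24)=324 g(28,-22)=2574 g(28,-20)=14625 g(28,-18)=63180 g(28,-16)=215280 g(28,-14)=592020 g(28,-12)=1332045 g(28,-10)=2466750 g(28,-8)=3749460 g(28,-6)=4601610 g(28,-4)=4345965 g(28,-2)=2674440 g(28,2)=2674440 g(28,4)=4345965 g(28,6)=4601610 g(28,8)=3749460 g(28,10)=2466750 g(28,12)=1332045 g(28,14)=592020 g(28,16)=215280 g(28,18)=63180 g(28,20)=14625 g(28,22)=2574 g(28,24)=324 g(28,26)=26 g(28,28)=1
t=29: g(29,-29)=1 g(29,-27)=27 g(29,-25)=350 g(29,-23)=2898 g(29,-21)=17199 g(29,-19)=77805 g(29,-17)=278460 g(29,-15)=807300 g(29,-13)=1924065 g(29,-11)=3798795 g(29,-9)=6216210 g(29,-7)=8351070 g(29,-5)=8947575 g(29,-3)=7020405 g(29,-1)=2674440 g(29,1)=2674440 g(29,3)=7020405 g(29,5)=8947575 g(29,7)=8351070 g(29,9)=6216210 g(29,11)=3798795 g(29,13)=1924065 g(29,15)=807300 g(29,17)=278460 g(29,19)=77805 g(29,21)=17199 g(29,23)=2898 g(29,25)=350 g(29,27)=27 g(29,29)=1
Paths never hitting 0: Σ_s g(29,s) = 80233200
Paths hitting 0: 2^29 - 80233200 = 456637712
P = 456637712/536870912 = 28539857/33554432

Answer: 28539857/33554432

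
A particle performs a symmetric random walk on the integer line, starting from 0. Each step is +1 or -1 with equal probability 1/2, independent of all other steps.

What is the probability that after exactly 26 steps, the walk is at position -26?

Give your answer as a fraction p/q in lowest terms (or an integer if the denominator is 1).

To reach position -26 after 26 steps: need 0 steps of +1 and 26 of -1.
Favorable paths: C(26,0) = 1
Total paths: 2^26 = 67108864
P = 1/67108864 = 1/67108864

Answer: 1/67108864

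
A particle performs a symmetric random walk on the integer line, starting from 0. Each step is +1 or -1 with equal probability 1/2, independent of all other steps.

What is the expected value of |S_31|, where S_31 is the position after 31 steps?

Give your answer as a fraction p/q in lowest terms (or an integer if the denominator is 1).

S_31 takes values m ≡ 1 (mod 2) with |m| ≤ 31; P(S_31=m) = C(31,(31+m)/2)/2^31.
Total paths: 2^31 = 2147483648
Distribution: P(S=-31)=1/2147483648, P(S=-29)=31/2147483648, P(S=-27)=465/2147483648, P(S=-25)=4495/2147483648, P(S=-23)=31465/2147483648, P(S=-21)=169911/2147483648, P(S=-19)=736281/2147483648, P(S=-17)=2629575/2147483648, P(S=-15)=7888725/2147483648, P(S=-13)=20160075/2147483648, P(S=-11)=44352165/2147483648, P(S=-9)=84672315/2147483648, P(S=-7)=141120525/2147483648, P(S=-5)=206253075/2147483648, P(S=-3)=265182525/2147483648, P(S=-1)=300540195/2147483648, P(S=1)=300540195/2147483648, P(S=3)=265182525/2147483648, P(S=5)=206253075/2147483648, P(S=7)=141120525/2147483648, P(S=9)=84672315/2147483648, P(S=11)=44352165/2147483648, P(S=13)=20160075/2147483648, P(S=15)=7888725/2147483648, P(S=17)=2629575/2147483648, P(S=19)=736281/2147483648, P(S=21)=169911/2147483648, P(S=23)=31465/2147483648, P(S=25)=4495/2147483648, P(S=27)=465/2147483648, P(S=29)=31/2147483648, P(S=31)=1/2147483648
E[|S_31|] = Σ_m |m|·P(S_31=m) = 9617286240/2147483648 = 300540195/67108864

Answer: 300540195/67108864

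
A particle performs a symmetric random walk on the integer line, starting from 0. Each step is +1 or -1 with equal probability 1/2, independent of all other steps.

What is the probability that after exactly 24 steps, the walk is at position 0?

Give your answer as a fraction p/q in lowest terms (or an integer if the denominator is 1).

Answer: 676039/4194304

Derivation:
To return to 0 after 24 steps: need exactly 12 steps of +1 and 12 of -1.
Favorable paths: C(24,12) = 2704156
Total paths: 2^24 = 16777216
P = 2704156/16777216 = 676039/4194304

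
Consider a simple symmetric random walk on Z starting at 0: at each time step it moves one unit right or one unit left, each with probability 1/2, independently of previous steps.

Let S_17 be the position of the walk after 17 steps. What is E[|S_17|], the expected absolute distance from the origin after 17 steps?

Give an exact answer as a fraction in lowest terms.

S_17 takes values m ≡ 1 (mod 2) with |m| ≤ 17; P(S_17=m) = C(17,(17+m)/2)/2^17.
Total paths: 2^17 = 131072
Distribution: P(S=-17)=1/131072, P(S=-15)=17/131072, P(S=-13)=136/131072, P(S=-11)=680/131072, P(S=-9)=2380/131072, P(S=-7)=6188/131072, P(S=-5)=12376/131072, P(S=-3)=19448/131072, P(S=-1)=24310/131072, P(S=1)=24310/131072, P(S=3)=19448/131072, P(S=5)=12376/131072, P(S=7)=6188/131072, P(S=9)=2380/131072, P(S=11)=680/131072, P(S=13)=136/131072, P(S=15)=17/131072, P(S=17)=1/131072
E[|S_17|] = Σ_m |m|·P(S_17=m) = 437580/131072 = 109395/32768

Answer: 109395/32768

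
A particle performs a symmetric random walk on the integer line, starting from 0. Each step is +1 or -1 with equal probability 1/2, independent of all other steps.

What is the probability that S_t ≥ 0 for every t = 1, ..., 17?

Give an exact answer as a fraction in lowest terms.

Answer: 12155/65536

Derivation:
Let f(t,s) = #length-t paths at position s with S_1..S_t all ≥ 0.
f(t,s) = f(t-1,s-1) + f(t-1,s+1) for s ≥ 0; f(t,s) = 0 for s < 0.
t=0: f(0,0)=1
t=1: f(1,1)=1
t=2: f(2,0)=1 f(2,2)=1
t=3: f(3,1)=2 f(3,3)=1
t=4: f(4,0)=2 f(4,2)=3 f(4,4)=1
t=5: f(5,1)=5 f(5,3)=4 f(5,5)=1
t=6: f(6,0)=5 f(6,2)=9 f(6,4)=5 f(6,6)=1
t=7: f(7,1)=14 f(7,3)=14 f(7,5)=6 f(7,7)=1
t=8: f(8,0)=14 f(8,2)=28 f(8,4)=20 f(8,6)=7 f(8,8)=1
t=9: f(9,1)=42 f(9,3)=48 f(9,5)=27 f(9,7)=8 f(9,9)=1
t=10: f(10,0)=42 f(10,2)=90 f(10,4)=75 f(10,6)=35 f(10,8)=9 f(10,10)=1
t=11: f(11,1)=132 f(11,3)=165 f(11,5)=110 f(11,7)=44 f(11,9)=10 f(11,11)=1
t=12: f(12,0)=132 f(12,2)=297 f(12,4)=275 f(12,6)=154 f(12,8)=54 f(12,10)=11 f(12,12)=1
t=13: f(13,1)=429 f(13,3)=572 f(13,5)=429 f(13,7)=208 f(13,9)=65 f(13,11)=12 f(13,13)=1
t=14: f(14,0)=429 f(14,2)=1001 f(14,4)=1001 f(14,6)=637 f(14,8)=273 f(14,10)=77 f(14,12)=13 f(14,14)=1
t=15: f(15,1)=1430 f(15,3)=2002 f(15,5)=1638 f(15,7)=910 f(15,9)=350 f(15,11)=90 f(15,13)=14 f(15,15)=1
t=16: f(16,0)=1430 f(16,2)=3432 f(16,4)=3640 f(16,6)=2548 f(16,8)=1260 f(16,10)=440 f(16,12)=104 f(16,14)=15 f(16,16)=1
t=17: f(17,1)=4862 f(17,3)=7072 f(17,5)=6188 f(17,7)=3808 f(17,9)=1700 f(17,11)=544 f(17,13)=119 f(17,15)=16 f(17,17)=1
Σ_s f(17,s) = 24310
P = 24310/131072 = 12155/65536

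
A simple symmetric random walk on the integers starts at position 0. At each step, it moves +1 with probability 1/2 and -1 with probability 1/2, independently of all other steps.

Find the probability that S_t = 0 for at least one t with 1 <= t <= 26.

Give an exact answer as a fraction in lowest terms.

Count via complement. Let g(t,s) = #length-t paths at position s with S_1..S_t all ≠ 0.
g(t,s) = g(t-1,s-1) + g(t-1,s+1) for s ≠ 0; g(t,0) = 0.
t=0: g(0,0)=1
t=1: g(1,-1)=1 g(1,1)=1
t=2: g(2,-2)=1 g(2,2)=1
t=3: g(3,-3)=1 g(3,-1)=1 g(3,1)=1 g(3,3)=1
t=4: g(4,-4)=1 g(4,-2)=2 g(4,2)=2 g(4,4)=1
t=5: g(5,-5)=1 g(5,-3)=3 g(5,-1)=2 g(5,1)=2 g(5,3)=3 g(5,5)=1
t=6: g(6,-6)=1 g(6,-4)=4 g(6,-2)=5 g(6,2)=5 g(6,4)=4 g(6,6)=1
t=7: g(7,-7)=1 g(7,-5)=5 g(7,-3)=9 g(7,-1)=5 g(7,1)=5 g(7,3)=9 g(7,5)=5 g(7,7)=1
t=8: g(8,-8)=1 g(8,-6)=6 g(8,-4)=14 g(8,-2)=14 g(8,2)=14 g(8,4)=14 g(8,6)=6 g(8,8)=1
t=9: g(9,-9)=1 g(9,-7)=7 g(9,-5)=20 g(9,-3)=28 g(9,-1)=14 g(9,1)=14 g(9,3)=28 g(9,5)=20 g(9,7)=7 g(9,9)=1
t=10: g(10,-10)=1 g(10,-8)=8 g(10,-6)=27 g(10,-4)=48 g(10,-2)=42 g(10,2)=42 g(10,4)=48 g(10,6)=27 g(10,8)=8 g(10,10)=1
t=11: g(11,-11)=1 g(11,-9)=9 g(11,-7)=35 g(11,-5)=75 g(11,-3)=90 g(11,-1)=42 g(11,1)=42 g(11,3)=90 g(11,5)=75 g(11,7)=35 g(11,9)=9 g(11,11)=1
t=12: g(12,-12)=1 g(12,-10)=10 g(12,-8)=44 g(12,-6)=110 g(12,-4)=165 g(12,-2)=132 g(12,2)=132 g(12,4)=165 g(12,6)=110 g(12,8)=44 g(12,10)=10 g(12,12)=1
t=13: g(13,-13)=1 g(13,-11)=11 g(13,-9)=54 g(13,-7)=154 g(13,-5)=275 g(13,-3)=297 g(13,-1)=132 g(13,1)=132 g(13,3)=297 g(13,5)=275 g(13,7)=154 g(13,9)=54 g(13,11)=11 g(13,13)=1
t=14: g(14,-14)=1 g(14,-12)=12 g(14,-10)=65 g(14,-8)=208 g(14,-6)=429 g(14,-4)=572 g(14,-2)=429 g(14,2)=429 g(14,4)=572 g(14,6)=429 g(14,8)=208 g(14,10)=65 g(14,12)=12 g(14,14)=1
t=15: g(15,-15)=1 g(15,-13)=13 g(15,-11)=77 g(15,-9)=273 g(15,-7)=637 g(15,-5)=1001 g(15,-3)=1001 g(15,-1)=429 g(15,1)=429 g(15,3)=1001 g(15,5)=1001 g(15,7)=637 g(15,9)=273 g(15,11)=77 g(15,13)=13 g(15,15)=1
t=16: g(16,-16)=1 g(16,-14)=14 g(16,-12)=90 g(16,-10)=350 g(16,-8)=910 g(16,-6)=1638 g(16,-4)=2002 g(16,-2)=1430 g(16,2)=1430 g(16,4)=2002 g(16,6)=1638 g(16,8)=910 g(16,10)=350 g(16,12)=90 g(16,14)=14 g(16,16)=1
t=17: g(17,-17)=1 g(17,-15)=15 g(17,-13)=104 g(17,-11)=440 g(17,-9)=1260 g(17,-7)=2548 g(17,-5)=3640 g(17,-3)=3432 g(17,-1)=1430 g(17,1)=1430 g(17,3)=3432 g(17,5)=3640 g(17,7)=2548 g(17,9)=1260 g(17,11)=440 g(17,13)=104 g(17,15)=15 g(17,17)=1
t=18: g(18,-18)=1 g(18,-16)=16 g(18,-14)=119 g(18,-12)=544 g(18,-10)=1700 g(18,-8)=3808 g(18,-6)=6188 g(18,-4)=7072 g(18,-2)=4862 g(18,2)=4862 g(18,4)=7072 g(18,6)=6188 g(18,8)=3808 g(18,10)=1700 g(18,12)=544 g(18,14)=119 g(18,16)=16 g(18,18)=1
t=19: g(19,-19)=1 g(19,-17)=17 g(19,-15)=135 g(19,-13)=663 g(19,-11)=2244 g(19,-9)=5508 g(19,-7)=9996 g(19,-5)=13260 g(19,-3)=11934 g(19,-1)=4862 g(19,1)=4862 g(19,3)=11934 g(19,5)=13260 g(19,7)=9996 g(19,9)=5508 g(19,11)=2244 g(19,13)=663 g(19,15)=135 g(19,17)=17 g(19,19)=1
t=20: g(20,-20)=1 g(20,-18)=18 g(20,-16)=152 g(20,-14)=798 g(20,-12)=2907 g(20,-10)=7752 g(20,-8)=15504 g(20,-6)=23256 g(20,-4)=25194 g(20,-2)=16796 g(20,2)=16796 g(20,4)=25194 g(20,6)=23256 g(20,8)=15504 g(20,10)=7752 g(20,12)=2907 g(20,14)=798 g(20,16)=152 g(20,18)=18 g(20,20)=1
t=21: g(21,-21)=1 g(21,-19)=19 g(21,-17)=170 g(21,-15)=950 g(21,-13)=3705 g(21,-11)=10659 g(21,-9)=23256 g(21,-7)=38760 g(21,-5)=48450 g(21,-3)=41990 g(21,-1)=16796 g(21,1)=16796 g(21,3)=41990 g(21,5)=48450 g(21,7)=38760 g(21,9)=23256 g(21,11)=10659 g(21,13)=3705 g(21,15)=950 g(21,17)=170 g(21,19)=19 g(21,21)=1
t=22: g(22,-22)=1 g(22,-20)=20 g(22,-18)=189 g(22,-16)=1120 g(22,-14)=4655 g(22,-12)=14364 g(22,-10)=33915 g(22,-8)=62016 g(22,-6)=87210 g(22,-4)=90440 g(22,-2)=58786 g(22,2)=58786 g(22,4)=90440 g(22,6)=87210 g(22,8)=62016 g(22,10)=33915 g(22,12)=14364 g(22,14)=4655 g(22,16)=1120 g(22,18)=189 g(22,20)=20 g(22,22)=1
t=23: g(23,-23)=1 g(23,-21)=21 g(23,-19)=209 g(23,-17)=1309 g(23,-15)=5775 g(23,-13)=19019 g(23,-11)=48279 g(23,-9)=95931 g(23,-7)=149226 g(23,-5)=177650 g(23,-3)=149226 g(23,-1)=58786 g(23,1)=58786 g(23,3)=149226 g(23,5)=177650 g(23,7)=149226 g(23,9)=95931 g(23,11)=48279 g(23,13)=19019 g(23,15)=5775 g(23,17)=1309 g(23,19)=209 g(23,21)=21 g(23,23)=1
t=24: g(24,-24)=1 g(24,-22)=22 g(24,-20)=230 g(24,-18)=1518 g(24,-16)=7084 g(24,-14)=24794 g(24,-12)=67298 g(24,-10)=144210 g(24,-8)=245157 g(24,-6)=326876 g(24,-4)=326876 g(24,-2)=208012 g(24,2)=208012 g(24,4)=326876 g(24,6)=326876 g(24,8)=245157 g(24,10)=144210 g(24,12)=67298 g(24,14)=24794 g(24,16)=7084 g(24,18)=1518 g(24,20)=230 g(24,22)=22 g(24,24)=1
t=25: g(25,-25)=1 g(25,-23)=23 g(25,-21)=252 g(25,-19)=1748 g(25,-17)=8602 g(25,-15)=31878 g(25,-13)=92092 g(25,-11)=211508 g(25,-9)=389367 g(25,-7)=572033 g(25,-5)=653752 g(25,-3)=534888 g(25,-1)=208012 g(25,1)=208012 g(25,3)=534888 g(25,5)=653752 g(25,7)=572033 g(25,9)=389367 g(25,11)=211508 g(25,13)=92092 g(25,15)=31878 g(25,17)=8602 g(25,19)=1748 g(25,21)=252 g(25,23)=23 g(25,25)=1
t=26: g(26,-26)=1 g(26,-24)=24 g(26,-22)=275 g(26,-20)=2000 g(26,-18)=10350 g(26,-16)=40480 g(26,-14)=123970 g(26,-12)=303600 g(26,-10)=600875 g(26,-8)=961400 g(26,-6)=1225785 g(26,-4)=1188640 g(26,-2)=742900 g(26,2)=742900 g(26,4)=1188640 g(26,6)=1225785 g(26,8)=961400 g(26,10)=600875 g(26,12)=303600 g(26,14)=123970 g(26,16)=40480 g(26,18)=10350 g(26,20)=2000 g(26,22)=275 g(26,24)=24 g(26,26)=1
Paths never hitting 0: Σ_s g(26,s) = 10400600
Paths hitting 0: 2^26 - 10400600 = 56708264
P = 56708264/67108864 = 7088533/8388608

Answer: 7088533/8388608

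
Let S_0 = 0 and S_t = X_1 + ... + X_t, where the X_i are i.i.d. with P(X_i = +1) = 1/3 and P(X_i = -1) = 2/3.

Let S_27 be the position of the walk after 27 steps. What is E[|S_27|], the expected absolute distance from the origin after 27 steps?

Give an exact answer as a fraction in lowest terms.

Answer: 862142190941/94143178827

Derivation:
S_27 takes values m ≡ 1 (mod 2) with |m| ≤ 27; P(S_27=m) = C(27,(27+m)/2) · (1/3)^((27+m)/2) · (2/3)^((27-m)/2).
Distribution: P(S=-27)=134217728/7625597484987, P(S=-25)=67108864/282429536481, P(S=-23)=436207616/282429536481, P(S=-21)=5452595200/847288609443, P(S=-19)=5452595200/282429536481, P(S=-17)=12540968960/282429536481, P(S=-15)=68975329280/847288609443, P(S=-13)=34487664640/282429536481, P(S=-11)=43109580800/282429536481, P(S=-9)=409541017600/2541865828329, P(S=-7)=40954101760/282429536481, P(S=-5)=31646351360/282429536481, P(S=-3)=63292702720/847288609443, P(S=-1)=12171673600/282429536481, P(S=1)=6085836800/282429536481, P(S=3)=7911587840/847288609443, P(S=5)=988948480/282429536481, P(S=7)=319953920/282429536481, P(S=9)=799884800/2541865828329, P(S=11)=21049600/282429536481, P(S=13)=4209920/282429536481, P(S=15)=2104960/847288609443, P(S=17)=95680/282429536481, P(S=19)=10400/282429536481, P(S=21)=2600/847288609443, P(S=23)=52/282429536481, P(S=25)=2/282429536481, P(S=27)=1/7625597484987
E[|S_27|] = Σ_m |m|·P(S_27=m) = 862142190941/94143178827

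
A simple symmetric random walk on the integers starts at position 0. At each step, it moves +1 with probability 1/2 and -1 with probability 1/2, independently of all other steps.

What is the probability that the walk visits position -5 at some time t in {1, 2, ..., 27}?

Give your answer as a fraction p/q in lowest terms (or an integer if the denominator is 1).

Answer: 46295513/134217728

Derivation:
Count via complement. Let g(t,s) = #length-t paths at position s with S_1..S_t all ≠ -5.
g(t,s) = g(t-1,s-1) + g(t-1,s+1) for s ≠ -5; g(t,-5) = 0.
t=0: g(0,0)=1
t=1: g(1,-1)=1 g(1,1)=1
t=2: g(2,-2)=1 g(2,0)=2 g(2,2)=1
t=3: g(3,-3)=1 g(3,-1)=3 g(3,1)=3 g(3,3)=1
t=4: g(4,-4)=1 g(4,-2)=4 g(4,0)=6 g(4,2)=4 g(4,4)=1
t=5: g(5,-3)=5 g(5,-1)=10 g(5,1)=10 g(5,3)=5 g(5,5)=1
t=6: g(6,-4)=5 g(6,-2)=15 g(6,0)=20 g(6,2)=15 g(6,4)=6 g(6,6)=1
t=7: g(7,-3)=20 g(7,-1)=35 g(7,1)=35 g(7,3)=21 g(7,5)=7 g(7,7)=1
t=8: g(8,-4)=20 g(8,-2)=55 g(8,0)=70 g(8,2)=56 g(8,4)=28 g(8,6)=8 g(8,8)=1
t=9: g(9,-3)=75 g(9,-1)=125 g(9,1)=126 g(9,3)=84 g(9,5)=36 g(9,7)=9 g(9,9)=1
t=10: g(10,-4)=75 g(10,-2)=200 g(10,0)=251 g(10,2)=210 g(10,4)=120 g(10,6)=45 g(10,8)=10 g(10,10)=1
t=11: g(11,-3)=275 g(11,-1)=451 g(11,1)=461 g(11,3)=330 g(11,5)=165 g(11,7)=55 g(11,9)=11 g(11,11)=1
t=12: g(12,-4)=275 g(12,-2)=726 g(12,0)=912 g(12,2)=791 g(12,4)=495 g(12,6)=220 g(12,8)=66 g(12,10)=12 g(12,12)=1
t=13: g(13,-3)=1001 g(13,-1)=1638 g(13,1)=1703 g(13,3)=1286 g(13,5)=715 g(13,7)=286 g(13,9)=78 g(13,11)=13 g(13,13)=1
t=14: g(14,-4)=1001 g(14,-2)=2639 g(14,0)=3341 g(14,2)=2989 g(14,4)=2001 g(14,6)=1001 g(14,8)=364 g(14,10)=91 g(14,12)=14 g(14,14)=1
t=15: g(15,-3)=3640 g(15,-1)=5980 g(15,1)=6330 g(15,3)=4990 g(15,5)=3002 g(15,7)=1365 g(15,9)=455 g(15,11)=105 g(15,13)=15 g(15,15)=1
t=16: g(16,-4)=3640 g(16,-2)=9620 g(16,0)=12310 g(16,2)=11320 g(16,4)=7992 g(16,6)=4367 g(16,8)=1820 g(16,10)=560 g(16,12)=120 g(16,14)=16 g(16,16)=1
t=17: g(17,-3)=13260 g(17,-1)=21930 g(17,1)=23630 g(17,3)=19312 g(17,5)=12359 g(17,7)=6187 g(17,9)=2380 g(17,11)=680 g(17,13)=136 g(17,15)=17 g(17,17)=1
t=18: g(18,-4)=13260 g(18,-2)=35190 g(18,0)=45560 g(18,2)=42942 g(18,4)=31671 g(18,6)=18546 g(18,8)=8567 g(18,10)=3060 g(18,12)=816 g(18,14)=153 g(18,16)=18 g(18,18)=1
t=19: g(19,-3)=48450 g(19,-1)=80750 g(19,1)=88502 g(19,3)=74613 g(19,5)=50217 g(19,7)=27113 g(19,9)=11627 g(19,11)=3876 g(19,13)=969 g(19,15)=171 g(19,17)=19 g(19,19)=1
t=20: g(20,-4)=48450 g(20,-2)=129200 g(20,0)=169252 g(20,2)=163115 g(20,4)=124830 g(20,6)=77330 g(20,8)=38740 g(20,10)=15503 g(20,12)=4845 g(20,14)=1140 g(20,16)=190 g(20,18)=20 g(20,20)=1
t=21: g(21,-3)=177650 g(21,-1)=298452 g(21,1)=332367 g(21,3)=287945 g(21,5)=202160 g(21,7)=116070 g(21,9)=54243 g(21,11)=20348 g(21,13)=5985 g(21,15)=1330 g(21,17)=210 g(21,19)=21 g(21,21)=1
t=22: g(22,-4)=177650 g(22,-2)=476102 g(22,0)=630819 g(22,2)=620312 g(22,4)=490105 g(22,6)=318230 g(22,8)=170313 g(22,10)=74591 g(22,12)=26333 g(22,14)=7315 g(22,16)=1540 g(22,18)=231 g(22,20)=22 g(22,22)=1
t=23: g(23,-3)=653752 g(23,-1)=1106921 g(23,1)=1251131 g(23,3)=1110417 g(23,5)=808335 g(23,7)=488543 g(23,9)=244904 g(23,11)=100924 g(23,13)=33648 g(23,15)=8855 g(23,17)=1771 g(23,19)=253 g(23,21)=23 g(23,23)=1
t=24: g(24,-4)=653752 g(24,-2)=1760673 g(24,0)=2358052 g(24,2)=2361548 g(24,4)=1918752 g(24,6)=1296878 g(24,8)=733447 g(24,10)=345828 g(24,12)=134572 g(24,14)=42503 g(24,16)=10626 g(24,18)=2024 g(24,20)=276 g(24,22)=24 g(24,24)=1
t=25: g(25,-3)=2414425 g(25,-1)=4118725 g(25,1)=4719600 g(25,3)=4280300 g(25,5)=3215630 g(25,7)=2030325 g(25,9)=1079275 g(25,11)=480400 g(25,13)=177075 g(25,15)=53129 g(25,17)=12650 g(25,19)=2300 g(25,21)=300 g(25,23)=25 g(25,25)=1
t=26: g(26,-4)=2414425 g(26,-2)=6533150 g(26,0)=8838325 g(26,2)=8999900 g(26,4)=7495930 g(26,6)=5245955 g(26,8)=3109600 g(26,10)=1559675 g(26,12)=657475 g(26,14)=230204 g(26,16)=65779 g(26,18)=14950 g(26,20)=2600 g(26,22)=325 g(26,24)=26 g(26,26)=1
t=27: g(27,-3)=8947575 g(27,-1)=15371475 g(27,1)=17838225 g(27,3)=16495830 g(27,5)=12741885 g(27,7)=8355555 g(27,9)=4669275 g(27,11)=2217150 g(27,13)=887679 g(27,15)=295983 g(27,17)=80729 g(27,19)=17550 g(27,21)=2925 g(27,23)=351 g(27,25)=27 g(27,27)=1
Paths never hitting -5: Σ_s g(27,s) = 87922215
Paths hitting -5: 2^27 - 87922215 = 46295513
P = 46295513/134217728 = 46295513/134217728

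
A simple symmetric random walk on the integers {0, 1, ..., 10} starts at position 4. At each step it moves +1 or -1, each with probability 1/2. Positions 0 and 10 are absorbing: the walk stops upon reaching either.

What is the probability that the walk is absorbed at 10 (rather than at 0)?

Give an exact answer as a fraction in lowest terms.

Symmetric walk (p = 1/2): the harmonic-function argument gives P(hit 10 before 0 | start at 4) = a/N.
P = 4/10 = 2/5

Answer: 2/5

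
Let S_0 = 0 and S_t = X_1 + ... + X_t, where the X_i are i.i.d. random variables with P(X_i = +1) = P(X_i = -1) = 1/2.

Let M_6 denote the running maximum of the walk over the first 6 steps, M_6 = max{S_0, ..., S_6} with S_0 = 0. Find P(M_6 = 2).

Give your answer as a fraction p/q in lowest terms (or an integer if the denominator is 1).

Answer: 15/64

Derivation:
Let M_6 = max(S_0,...,S_6). Use the reflection principle: for j ≥ 1, #{paths with M_6 ≥ j} = #{S_6 ≥ j} + #{S_6 ≥ j+1}.
By reflection, #{M_6 ≥ 2} = #{S_6 ≥ 2} + #{S_6 ≥ 3} = 22 + 7 = 29.
#{M_6 ≥ 3} = #{S_6 ≥ 3} + #{S_6 ≥ 4} = 7 + 7 = 14.
#{M_6 = 2} = 29 - 14 = 15.
P(M_6 = 2) = 15/64 = 15/64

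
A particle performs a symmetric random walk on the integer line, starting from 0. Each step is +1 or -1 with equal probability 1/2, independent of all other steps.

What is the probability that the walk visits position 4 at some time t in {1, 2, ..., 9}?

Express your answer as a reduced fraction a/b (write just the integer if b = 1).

Answer: 23/128

Derivation:
Count via complement. Let g(t,s) = #length-t paths at position s with S_1..S_t all ≠ 4.
g(t,s) = g(t-1,s-1) + g(t-1,s+1) for s ≠ 4; g(t,4) = 0.
t=0: g(0,0)=1
t=1: g(1,-1)=1 g(1,1)=1
t=2: g(2,-2)=1 g(2,0)=2 g(2,2)=1
t=3: g(3,-3)=1 g(3,-1)=3 g(3,1)=3 g(3,3)=1
t=4: g(4,-4)=1 g(4,-2)=4 g(4,0)=6 g(4,2)=4
t=5: g(5,-5)=1 g(5,-3)=5 g(5,-1)=10 g(5,1)=10 g(5,3)=4
t=6: g(6,-6)=1 g(6,-4)=6 g(6,-2)=15 g(6,0)=20 g(6,2)=14
t=7: g(7,-7)=1 g(7,-5)=7 g(7,-3)=21 g(7,-1)=35 g(7,1)=34 g(7,3)=14
t=8: g(8,-8)=1 g(8,-6)=8 g(8,-4)=28 g(8,-2)=56 g(8,0)=69 g(8,2)=48
t=9: g(9,-9)=1 g(9,-7)=9 g(9,-5)=36 g(9,-3)=84 g(9,-1)=125 g(9,1)=117 g(9,3)=48
Paths never hitting 4: Σ_s g(9,s) = 420
Paths hitting 4: 2^9 - 420 = 92
P = 92/512 = 23/128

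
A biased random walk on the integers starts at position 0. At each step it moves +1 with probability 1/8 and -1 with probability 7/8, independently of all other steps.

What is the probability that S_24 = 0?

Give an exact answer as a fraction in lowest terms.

Answer: 9357249958076839/1180591620717411303424

Derivation:
To be at 0 after 24 steps: need exactly 12 steps of +1 and 12 of -1.
Number of such sequences: C(24,12) = 2704156
Each has probability (1/8)^12 · (7/8)^12 = 13841287201/4722366482869645213696
P = 2704156 · 13841287201/4722366482869645213696 = 9357249958076839/1180591620717411303424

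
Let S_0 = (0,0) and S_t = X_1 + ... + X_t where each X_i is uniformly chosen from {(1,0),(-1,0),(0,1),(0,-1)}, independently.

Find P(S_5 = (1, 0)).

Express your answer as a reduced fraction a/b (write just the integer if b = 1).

Let h be the number of horizontal steps (so 5-h are vertical). To end at (1,0) need (h+1)/2 right-steps and ((5-h)+0)/2 up-steps.
Sum over h with 1 ≤ h ≤ 5, h ≡ 1 (mod 2), 5-h ≡ 0 (mod 2):
h=1: C(5,1)·C(1,1)·C(4,2) = 5·1·6 = 30
h=3: C(5,3)·C(3,2)·C(2,1) = 10·3·2 = 60
h=5: C(5,5)·C(5,3)·C(0,0) = 1·10·1 = 10
Total favorable: 100
Total paths: 4^5 = 1024
P = 100/1024 = 25/256

Answer: 25/256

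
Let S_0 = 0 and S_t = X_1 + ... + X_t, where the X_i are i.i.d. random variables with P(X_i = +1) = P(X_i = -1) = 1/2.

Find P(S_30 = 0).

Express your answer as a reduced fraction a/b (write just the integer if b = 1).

To reach position 0 after 30 steps: need 15 steps of +1 and 15 of -1.
Favorable paths: C(30,15) = 155117520
Total paths: 2^30 = 1073741824
P = 155117520/1073741824 = 9694845/67108864

Answer: 9694845/67108864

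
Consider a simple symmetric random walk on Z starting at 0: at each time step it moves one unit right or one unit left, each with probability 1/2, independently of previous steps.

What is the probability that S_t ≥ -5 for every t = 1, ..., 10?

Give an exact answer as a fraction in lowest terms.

Answer: 957/1024

Derivation:
Let f(t,s) = #length-t paths at position s with S_1..S_t all ≥ -5.
f(t,s) = f(t-1,s-1) + f(t-1,s+1) for s ≥ -5; f(t,s) = 0 for s < -5.
t=0: f(0,0)=1
t=1: f(1,-1)=1 f(1,1)=1
t=2: f(2,-2)=1 f(2,0)=2 f(2,2)=1
t=3: f(3,-3)=1 f(3,-1)=3 f(3,1)=3 f(3,3)=1
t=4: f(4,-4)=1 f(4,-2)=4 f(4,0)=6 f(4,2)=4 f(4,4)=1
t=5: f(5,-5)=1 f(5,-3)=5 f(5,-1)=10 f(5,1)=10 f(5,3)=5 f(5,5)=1
t=6: f(6,-4)=6 f(6,-2)=15 f(6,0)=20 f(6,2)=15 f(6,4)=6 f(6,6)=1
t=7: f(7,-5)=6 f(7,-3)=21 f(7,-1)=35 f(7,1)=35 f(7,3)=21 f(7,5)=7 f(7,7)=1
t=8: f(8,-4)=27 f(8,-2)=56 f(8,0)=70 f(8,2)=56 f(8,4)=28 f(8,6)=8 f(8,8)=1
t=9: f(9,-5)=27 f(9,-3)=83 f(9,-1)=126 f(9,1)=126 f(9,3)=84 f(9,5)=36 f(9,7)=9 f(9,9)=1
t=10: f(10,-4)=110 f(10,-2)=209 f(10,0)=252 f(10,2)=210 f(10,4)=120 f(10,6)=45 f(10,8)=10 f(10,10)=1
Σ_s f(10,s) = 957
P = 957/1024 = 957/1024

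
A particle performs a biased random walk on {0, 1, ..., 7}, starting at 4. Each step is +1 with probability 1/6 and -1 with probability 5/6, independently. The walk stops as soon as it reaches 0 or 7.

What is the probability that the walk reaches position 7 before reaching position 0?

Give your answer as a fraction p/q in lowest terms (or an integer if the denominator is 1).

Biased walk: p = 1/6, q = 5/6, r = q/p = 5
Gambler's ruin: P(hit 7 before 0 | start at 4) = (1 - r^a)/(1 - r^N)
r^4 = 625; r^7 = 78125
P = (1 - 625) / (1 - 78125) = -624 / -78124 = 156/19531

Answer: 156/19531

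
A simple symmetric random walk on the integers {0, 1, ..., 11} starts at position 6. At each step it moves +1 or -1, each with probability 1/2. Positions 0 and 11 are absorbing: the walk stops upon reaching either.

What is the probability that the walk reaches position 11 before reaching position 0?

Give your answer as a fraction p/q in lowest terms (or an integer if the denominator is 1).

Answer: 6/11

Derivation:
Symmetric walk (p = 1/2): the harmonic-function argument gives P(hit 11 before 0 | start at 6) = a/N.
P = 6/11 = 6/11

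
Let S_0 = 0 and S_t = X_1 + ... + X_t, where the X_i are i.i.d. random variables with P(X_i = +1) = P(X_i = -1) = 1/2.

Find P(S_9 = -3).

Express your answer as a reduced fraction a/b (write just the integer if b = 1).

To reach position -3 after 9 steps: need 3 steps of +1 and 6 of -1.
Favorable paths: C(9,3) = 84
Total paths: 2^9 = 512
P = 84/512 = 21/128

Answer: 21/128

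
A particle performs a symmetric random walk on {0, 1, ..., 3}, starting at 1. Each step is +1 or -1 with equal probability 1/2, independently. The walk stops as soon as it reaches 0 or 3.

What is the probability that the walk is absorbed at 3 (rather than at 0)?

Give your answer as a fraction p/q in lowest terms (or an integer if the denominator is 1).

Symmetric walk (p = 1/2): the harmonic-function argument gives P(hit 3 before 0 | start at 1) = a/N.
P = 1/3 = 1/3

Answer: 1/3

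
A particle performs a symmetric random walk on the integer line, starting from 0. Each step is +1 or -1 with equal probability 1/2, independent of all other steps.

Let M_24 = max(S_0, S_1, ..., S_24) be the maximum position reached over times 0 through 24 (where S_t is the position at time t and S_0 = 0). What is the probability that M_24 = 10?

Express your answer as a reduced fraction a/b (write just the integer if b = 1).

Answer: 43263/2097152

Derivation:
Let M_24 = max(S_0,...,S_24). Use the reflection principle: for j ≥ 1, #{paths with M_24 ≥ j} = #{S_24 ≥ j} + #{S_24 ≥ j+1}.
By reflection, #{M_24 ≥ 10} = #{S_24 ≥ 10} + #{S_24 ≥ 11} = 536155 + 190051 = 726206.
#{M_24 ≥ 11} = #{S_24 ≥ 11} + #{S_24 ≥ 12} = 190051 + 190051 = 380102.
#{M_24 = 10} = 726206 - 380102 = 346104.
P(M_24 = 10) = 346104/16777216 = 43263/2097152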